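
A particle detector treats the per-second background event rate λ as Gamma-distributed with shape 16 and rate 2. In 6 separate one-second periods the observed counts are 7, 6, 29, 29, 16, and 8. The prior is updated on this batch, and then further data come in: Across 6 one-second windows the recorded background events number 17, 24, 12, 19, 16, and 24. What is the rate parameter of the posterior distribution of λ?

Total count: 7 + 6 + 29 + 29 + 16 + 8 = 95.
Total exposure: 6 seconds.
After the first batch: Gamma(16 + 95, 2 + 6) = Gamma(111, 8).
Total count: 17 + 24 + 12 + 19 + 16 + 24 = 112.
Total exposure: 6 seconds.
After the second batch: Gamma(111 + 112, 8 + 6) = Gamma(223, 14).

14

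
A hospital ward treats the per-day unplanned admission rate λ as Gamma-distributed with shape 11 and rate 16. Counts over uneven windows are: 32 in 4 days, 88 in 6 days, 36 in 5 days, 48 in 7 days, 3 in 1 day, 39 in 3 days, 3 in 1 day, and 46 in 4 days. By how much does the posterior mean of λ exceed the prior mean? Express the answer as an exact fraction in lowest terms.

4379/752

Total count: 32 + 88 + 36 + 48 + 3 + 39 + 3 + 46 = 295.
Total exposure: 4 + 6 + 5 + 7 + 1 + 3 + 1 + 4 = 31 days.
Posterior: α' = 11 + 295 = 306, β' = 16 + 31 = 47.
Posterior mean = 306/47 = 306/47; prior mean = 11/16 = 11/16. Difference = 306/47 − 11/16 = 4379/752.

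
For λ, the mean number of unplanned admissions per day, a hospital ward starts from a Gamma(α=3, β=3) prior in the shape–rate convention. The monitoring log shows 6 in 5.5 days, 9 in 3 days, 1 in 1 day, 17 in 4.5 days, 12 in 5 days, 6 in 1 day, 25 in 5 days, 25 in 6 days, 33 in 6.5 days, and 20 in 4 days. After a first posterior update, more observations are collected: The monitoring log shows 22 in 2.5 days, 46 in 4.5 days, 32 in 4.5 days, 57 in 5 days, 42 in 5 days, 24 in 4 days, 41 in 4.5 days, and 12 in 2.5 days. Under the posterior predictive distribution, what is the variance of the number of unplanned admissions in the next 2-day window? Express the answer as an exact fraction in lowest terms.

68414/5929

Total count: 6 + 9 + 1 + 17 + 12 + 6 + 25 + 25 + 33 + 20 = 154.
Total exposure: 5.5 + 3 + 1 + 4.5 + 5 + 1 + 5 + 6 + 6.5 + 4 = 41.5 days.
After the first batch: Gamma(3 + 154, 3 + 41.5) = Gamma(157, 89/2).
Total count: 22 + 46 + 32 + 57 + 42 + 24 + 41 + 12 = 276.
Total exposure: 2.5 + 4.5 + 4.5 + 5 + 5 + 4 + 4.5 + 2.5 = 32.5 days.
After the second batch: Gamma(157 + 276, 89/2 + 32.5) = Gamma(433, 77).
The posterior predictive for a window of length T is Negative Binomial with variance T·α'·(β'+T)/β'² = 2·433·79/5929 = 68414/5929.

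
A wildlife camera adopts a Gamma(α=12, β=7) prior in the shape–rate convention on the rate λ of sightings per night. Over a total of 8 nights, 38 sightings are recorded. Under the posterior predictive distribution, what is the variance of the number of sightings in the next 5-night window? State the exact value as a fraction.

Total count 38 over total exposure 8 nights.
By Gamma–Poisson conjugacy, the posterior is Gamma(α + Σx, β + Σt) = Gamma(12 + 38, 7 + 8) = Gamma(50, 15).
The posterior predictive for a window of length T is Negative Binomial with variance T·α'·(β'+T)/β'² = 5·50·20/225 = 200/9.

200/9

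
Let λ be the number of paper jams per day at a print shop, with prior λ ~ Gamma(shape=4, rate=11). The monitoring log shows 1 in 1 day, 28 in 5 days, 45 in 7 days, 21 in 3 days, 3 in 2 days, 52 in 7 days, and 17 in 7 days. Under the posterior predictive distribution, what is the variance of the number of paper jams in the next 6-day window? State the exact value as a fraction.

50274/1849

Total count: 1 + 28 + 45 + 21 + 3 + 52 + 17 = 167.
Total exposure: 1 + 5 + 7 + 3 + 2 + 7 + 7 = 32 days.
Conjugate update: add total count to the shape and total exposure to the rate, giving Gamma(171, 43).
The posterior predictive for a window of length T is Negative Binomial with variance T·α'·(β'+T)/β'² = 6·171·49/1849 = 50274/1849.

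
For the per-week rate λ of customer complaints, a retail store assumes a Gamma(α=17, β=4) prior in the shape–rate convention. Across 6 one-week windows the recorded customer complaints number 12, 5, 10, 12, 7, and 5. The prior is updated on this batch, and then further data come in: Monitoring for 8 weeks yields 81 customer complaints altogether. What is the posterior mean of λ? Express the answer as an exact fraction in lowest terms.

Total count: 12 + 5 + 10 + 12 + 7 + 5 = 51.
Total exposure: 6 weeks.
After the first batch: Gamma(17 + 51, 4 + 6) = Gamma(68, 10).
Total count 81 over total exposure 8 weeks.
After the second batch: Gamma(68 + 81, 10 + 8) = Gamma(149, 18).
Posterior mean = α'/β' = 149/18.

149/18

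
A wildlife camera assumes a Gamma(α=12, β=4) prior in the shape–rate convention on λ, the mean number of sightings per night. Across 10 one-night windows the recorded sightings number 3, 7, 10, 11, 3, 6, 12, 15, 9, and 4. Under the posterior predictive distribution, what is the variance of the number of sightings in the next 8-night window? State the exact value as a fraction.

Total count: 3 + 7 + 10 + 11 + 3 + 6 + 12 + 15 + 9 + 4 = 80.
Total exposure: 10 nights.
Posterior: α' = 12 + 80 = 92, β' = 4 + 10 = 14.
The posterior predictive for a window of length T is Negative Binomial with variance T·α'·(β'+T)/β'² = 8·92·22/196 = 4048/49.

4048/49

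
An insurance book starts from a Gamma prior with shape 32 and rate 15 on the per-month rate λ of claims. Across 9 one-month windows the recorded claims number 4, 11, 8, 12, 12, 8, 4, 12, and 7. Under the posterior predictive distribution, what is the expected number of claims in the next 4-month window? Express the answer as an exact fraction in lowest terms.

55/3

Total count: 4 + 11 + 8 + 12 + 12 + 8 + 4 + 12 + 7 = 78.
Total exposure: 9 months.
By Gamma–Poisson conjugacy, the posterior is Gamma(α + Σx, β + Σt) = Gamma(32 + 78, 15 + 9) = Gamma(110, 24).
Predictive mean over a 4-month window = T·E[λ|data] = 4·110/24 = 55/3.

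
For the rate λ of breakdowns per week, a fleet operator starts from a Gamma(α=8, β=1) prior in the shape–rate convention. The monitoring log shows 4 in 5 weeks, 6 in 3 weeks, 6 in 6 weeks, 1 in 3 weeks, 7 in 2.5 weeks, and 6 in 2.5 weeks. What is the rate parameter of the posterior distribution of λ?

23

Total count: 4 + 6 + 6 + 1 + 7 + 6 = 30.
Total exposure: 5 + 3 + 6 + 3 + 2.5 + 2.5 = 22 weeks.
Conjugate update: add total count to the shape and total exposure to the rate, giving Gamma(38, 23).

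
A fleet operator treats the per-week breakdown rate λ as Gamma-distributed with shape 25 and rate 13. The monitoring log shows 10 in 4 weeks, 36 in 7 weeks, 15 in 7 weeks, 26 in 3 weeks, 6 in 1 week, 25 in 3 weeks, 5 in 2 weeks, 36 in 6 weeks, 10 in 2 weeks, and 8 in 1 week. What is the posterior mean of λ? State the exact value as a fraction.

202/49

Total count: 10 + 36 + 15 + 26 + 6 + 25 + 5 + 36 + 10 + 8 = 177.
Total exposure: 4 + 7 + 7 + 3 + 1 + 3 + 2 + 6 + 2 + 1 = 36 weeks.
Posterior: α' = 25 + 177 = 202, β' = 13 + 36 = 49.
Posterior mean = α'/β' = 202/49.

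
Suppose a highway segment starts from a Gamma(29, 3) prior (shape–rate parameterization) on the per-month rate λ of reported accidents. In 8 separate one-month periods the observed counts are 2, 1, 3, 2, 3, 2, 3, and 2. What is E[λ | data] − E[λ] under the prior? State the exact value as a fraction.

Total count: 2 + 1 + 3 + 2 + 3 + 2 + 3 + 2 = 18.
Total exposure: 8 months.
Posterior: α' = 29 + 18 = 47, β' = 3 + 8 = 11.
Posterior mean = 47/11 = 47/11; prior mean = 29/3 = 29/3. Difference = 47/11 − 29/3 = -178/33.

-178/33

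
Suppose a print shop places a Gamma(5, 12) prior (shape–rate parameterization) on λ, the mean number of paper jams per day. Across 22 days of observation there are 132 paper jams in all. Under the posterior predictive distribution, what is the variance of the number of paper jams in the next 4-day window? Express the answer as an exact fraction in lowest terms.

5206/289

Total count 132 over total exposure 22 days.
The Gamma prior is conjugate for the Poisson rate, so λ | data ~ Gamma(5+132, 12+22) = Gamma(137, 34).
The posterior predictive for a window of length T is Negative Binomial with variance T·α'·(β'+T)/β'² = 4·137·38/1156 = 5206/289.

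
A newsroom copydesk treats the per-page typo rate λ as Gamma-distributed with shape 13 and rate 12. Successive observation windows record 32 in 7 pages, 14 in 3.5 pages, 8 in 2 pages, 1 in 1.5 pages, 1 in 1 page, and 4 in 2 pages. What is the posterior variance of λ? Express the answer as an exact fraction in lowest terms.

Total count: 32 + 14 + 8 + 1 + 1 + 4 = 60.
Total exposure: 7 + 3.5 + 2 + 1.5 + 1 + 2 = 17 pages.
By Gamma–Poisson conjugacy, the posterior is Gamma(α + Σx, β + Σt) = Gamma(13 + 60, 12 + 17) = Gamma(73, 29).
Posterior variance = α'/β'² = 73/841.

73/841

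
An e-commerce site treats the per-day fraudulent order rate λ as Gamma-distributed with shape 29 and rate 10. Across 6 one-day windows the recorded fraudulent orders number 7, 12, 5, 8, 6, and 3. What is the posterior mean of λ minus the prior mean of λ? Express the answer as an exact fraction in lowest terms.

Total count: 7 + 12 + 5 + 8 + 6 + 3 = 41.
Total exposure: 6 days.
By Gamma–Poisson conjugacy, the posterior is Gamma(α + Σx, β + Σt) = Gamma(29 + 41, 10 + 6) = Gamma(70, 16).
Posterior mean = 70/16 = 35/8; prior mean = 29/10 = 29/10. Difference = 35/8 − 29/10 = 59/40.

59/40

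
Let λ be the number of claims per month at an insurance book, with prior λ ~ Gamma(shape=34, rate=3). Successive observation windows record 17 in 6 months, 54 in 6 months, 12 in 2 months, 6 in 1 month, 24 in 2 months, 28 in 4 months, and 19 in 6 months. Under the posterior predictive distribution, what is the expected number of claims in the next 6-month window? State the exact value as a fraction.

Total count: 17 + 54 + 12 + 6 + 24 + 28 + 19 = 160.
Total exposure: 6 + 6 + 2 + 1 + 2 + 4 + 6 = 27 months.
The Gamma prior is conjugate for the Poisson rate, so λ | data ~ Gamma(34+160, 3+27) = Gamma(194, 30).
Predictive mean over a 6-month window = T·E[λ|data] = 6·194/30 = 194/5.

194/5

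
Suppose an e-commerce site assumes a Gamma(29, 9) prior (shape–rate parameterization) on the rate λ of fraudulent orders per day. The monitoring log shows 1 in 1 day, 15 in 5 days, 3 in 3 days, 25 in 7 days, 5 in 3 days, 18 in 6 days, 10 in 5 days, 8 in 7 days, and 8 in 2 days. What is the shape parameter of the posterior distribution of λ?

122

Total count: 1 + 15 + 3 + 25 + 5 + 18 + 10 + 8 + 8 = 93.
Total exposure: 1 + 5 + 3 + 7 + 3 + 6 + 5 + 7 + 2 = 39 days.
Gamma(α, β) with Poisson data over total exposure Σt gives posterior Gamma(α+Σx, β+Σt) = Gamma(122, 48).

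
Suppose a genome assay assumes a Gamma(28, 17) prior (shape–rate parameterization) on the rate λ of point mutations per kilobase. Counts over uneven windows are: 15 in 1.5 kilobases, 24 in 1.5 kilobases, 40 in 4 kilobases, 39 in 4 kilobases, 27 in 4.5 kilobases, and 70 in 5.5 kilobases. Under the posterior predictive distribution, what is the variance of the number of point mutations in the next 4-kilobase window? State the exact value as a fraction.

10206/361

Total count: 15 + 24 + 40 + 39 + 27 + 70 = 215.
Total exposure: 1.5 + 1.5 + 4 + 4 + 4.5 + 5.5 = 21 kilobases.
Posterior: α' = 28 + 215 = 243, β' = 17 + 21 = 38.
The posterior predictive for a window of length T is Negative Binomial with variance T·α'·(β'+T)/β'² = 4·243·42/1444 = 10206/361.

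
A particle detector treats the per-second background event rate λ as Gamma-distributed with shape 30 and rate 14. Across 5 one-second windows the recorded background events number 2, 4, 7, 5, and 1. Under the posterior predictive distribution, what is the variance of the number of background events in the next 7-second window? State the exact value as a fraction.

Total count: 2 + 4 + 7 + 5 + 1 = 19.
Total exposure: 5 seconds.
The Gamma prior is conjugate for the Poisson rate, so λ | data ~ Gamma(30+19, 14+5) = Gamma(49, 19).
The posterior predictive for a window of length T is Negative Binomial with variance T·α'·(β'+T)/β'² = 7·49·26/361 = 8918/361.

8918/361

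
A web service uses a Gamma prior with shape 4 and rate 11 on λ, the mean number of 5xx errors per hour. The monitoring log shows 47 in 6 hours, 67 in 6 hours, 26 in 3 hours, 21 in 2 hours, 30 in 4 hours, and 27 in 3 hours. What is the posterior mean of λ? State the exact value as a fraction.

222/35

Total count: 47 + 67 + 26 + 21 + 30 + 27 = 218.
Total exposure: 6 + 6 + 3 + 2 + 4 + 3 = 24 hours.
Conjugate update: add total count to the shape and total exposure to the rate, giving Gamma(222, 35).
Posterior mean = α'/β' = 222/35.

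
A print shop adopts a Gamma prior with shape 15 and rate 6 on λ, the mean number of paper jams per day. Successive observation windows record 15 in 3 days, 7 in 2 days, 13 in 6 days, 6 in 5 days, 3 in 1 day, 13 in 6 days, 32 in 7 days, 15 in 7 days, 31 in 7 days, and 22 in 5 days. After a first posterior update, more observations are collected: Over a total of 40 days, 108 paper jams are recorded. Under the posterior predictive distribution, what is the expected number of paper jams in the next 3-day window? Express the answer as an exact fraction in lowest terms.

168/19

Total count: 15 + 7 + 13 + 6 + 3 + 13 + 32 + 15 + 31 + 22 = 157.
Total exposure: 3 + 2 + 6 + 5 + 1 + 6 + 7 + 7 + 7 + 5 = 49 days.
After the first batch: Gamma(15 + 157, 6 + 49) = Gamma(172, 55).
Total count 108 over total exposure 40 days.
After the second batch: Gamma(172 + 108, 55 + 40) = Gamma(280, 95).
Predictive mean over a 3-day window = T·E[λ|data] = 3·280/95 = 168/19.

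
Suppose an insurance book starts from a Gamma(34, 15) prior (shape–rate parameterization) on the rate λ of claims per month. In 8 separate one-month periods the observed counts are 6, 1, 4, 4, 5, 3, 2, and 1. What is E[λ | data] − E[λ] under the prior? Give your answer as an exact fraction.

Total count: 6 + 1 + 4 + 4 + 5 + 3 + 2 + 1 = 26.
Total exposure: 8 months.
Conjugate update: add total count to the shape and total exposure to the rate, giving Gamma(60, 23).
Posterior mean = 60/23 = 60/23; prior mean = 34/15 = 34/15. Difference = 60/23 − 34/15 = 118/345.

118/345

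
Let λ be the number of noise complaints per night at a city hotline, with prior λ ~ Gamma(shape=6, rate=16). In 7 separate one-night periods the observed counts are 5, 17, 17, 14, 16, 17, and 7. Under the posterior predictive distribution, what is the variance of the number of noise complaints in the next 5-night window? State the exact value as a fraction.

13860/529

Total count: 5 + 17 + 17 + 14 + 16 + 17 + 7 = 93.
Total exposure: 7 nights.
By Gamma–Poisson conjugacy, the posterior is Gamma(α + Σx, β + Σt) = Gamma(6 + 93, 16 + 7) = Gamma(99, 23).
The posterior predictive for a window of length T is Negative Binomial with variance T·α'·(β'+T)/β'² = 5·99·28/529 = 13860/529.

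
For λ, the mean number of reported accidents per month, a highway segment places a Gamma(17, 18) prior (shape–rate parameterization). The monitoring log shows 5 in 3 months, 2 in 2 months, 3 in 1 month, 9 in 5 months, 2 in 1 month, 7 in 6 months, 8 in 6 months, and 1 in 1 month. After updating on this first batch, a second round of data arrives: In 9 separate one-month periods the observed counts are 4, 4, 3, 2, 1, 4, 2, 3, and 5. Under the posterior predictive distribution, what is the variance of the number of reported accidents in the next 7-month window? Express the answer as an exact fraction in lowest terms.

16933/1352

Total count: 5 + 2 + 3 + 9 + 2 + 7 + 8 + 1 = 37.
Total exposure: 3 + 2 + 1 + 5 + 1 + 6 + 6 + 1 = 25 months.
After the first batch: Gamma(17 + 37, 18 + 25) = Gamma(54, 43).
Total count: 4 + 4 + 3 + 2 + 1 + 4 + 2 + 3 + 5 = 28.
Total exposure: 9 months.
After the second batch: Gamma(54 + 28, 43 + 9) = Gamma(82, 52).
The posterior predictive for a window of length T is Negative Binomial with variance T·α'·(β'+T)/β'² = 7·82·59/2704 = 16933/1352.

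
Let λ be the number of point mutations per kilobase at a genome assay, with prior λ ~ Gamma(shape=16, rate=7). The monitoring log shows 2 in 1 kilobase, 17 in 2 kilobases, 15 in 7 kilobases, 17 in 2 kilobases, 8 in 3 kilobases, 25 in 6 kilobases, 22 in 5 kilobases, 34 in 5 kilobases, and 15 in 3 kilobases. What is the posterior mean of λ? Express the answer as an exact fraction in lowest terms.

171/41

Total count: 2 + 17 + 15 + 17 + 8 + 25 + 22 + 34 + 15 = 155.
Total exposure: 1 + 2 + 7 + 2 + 3 + 6 + 5 + 5 + 3 = 34 kilobases.
By Gamma–Poisson conjugacy, the posterior is Gamma(α + Σx, β + Σt) = Gamma(16 + 155, 7 + 34) = Gamma(171, 41).
Posterior mean = α'/β' = 171/41.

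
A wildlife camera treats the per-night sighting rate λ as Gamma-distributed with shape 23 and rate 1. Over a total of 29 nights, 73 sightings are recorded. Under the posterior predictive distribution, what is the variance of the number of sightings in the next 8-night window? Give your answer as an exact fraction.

Total count 73 over total exposure 29 nights.
Conjugate update: add total count to the shape and total exposure to the rate, giving Gamma(96, 30).
The posterior predictive for a window of length T is Negative Binomial with variance T·α'·(β'+T)/β'² = 8·96·38/900 = 2432/75.

2432/75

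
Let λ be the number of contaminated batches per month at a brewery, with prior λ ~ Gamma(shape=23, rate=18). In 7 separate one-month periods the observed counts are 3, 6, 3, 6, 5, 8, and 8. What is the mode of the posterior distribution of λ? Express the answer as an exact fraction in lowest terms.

61/25

Total count: 3 + 6 + 3 + 6 + 5 + 8 + 8 = 39.
Total exposure: 7 months.
By Gamma–Poisson conjugacy, the posterior is Gamma(α + Σx, β + Σt) = Gamma(23 + 39, 18 + 7) = Gamma(62, 25).
Posterior mode = (α'−1)/β' = 61/25.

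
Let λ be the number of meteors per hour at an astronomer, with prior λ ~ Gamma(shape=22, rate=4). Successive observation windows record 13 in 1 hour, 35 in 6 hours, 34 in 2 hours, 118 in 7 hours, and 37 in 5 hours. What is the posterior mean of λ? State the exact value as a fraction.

Total count: 13 + 35 + 34 + 118 + 37 = 237.
Total exposure: 1 + 6 + 2 + 7 + 5 = 21 hours.
By Gamma–Poisson conjugacy, the posterior is Gamma(α + Σx, β + Σt) = Gamma(22 + 237, 4 + 21) = Gamma(259, 25).
Posterior mean = α'/β' = 259/25.

259/25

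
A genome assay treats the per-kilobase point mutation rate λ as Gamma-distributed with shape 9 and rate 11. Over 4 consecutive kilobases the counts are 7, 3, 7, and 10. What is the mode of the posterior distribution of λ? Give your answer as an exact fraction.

7/3

Total count: 7 + 3 + 7 + 10 = 27.
Total exposure: 4 kilobases.
The Gamma prior is conjugate for the Poisson rate, so λ | data ~ Gamma(9+27, 11+4) = Gamma(36, 15).
Posterior mode = (α'−1)/β' = 35/15 = 7/3.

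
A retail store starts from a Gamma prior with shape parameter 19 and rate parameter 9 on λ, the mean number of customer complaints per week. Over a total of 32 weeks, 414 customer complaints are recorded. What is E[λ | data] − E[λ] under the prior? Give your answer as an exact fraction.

3118/369

Total count 414 over total exposure 32 weeks.
Gamma(α, β) with Poisson data over total exposure Σt gives posterior Gamma(α+Σx, β+Σt) = Gamma(433, 41).
Posterior mean = 433/41 = 433/41; prior mean = 19/9 = 19/9. Difference = 433/41 − 19/9 = 3118/369.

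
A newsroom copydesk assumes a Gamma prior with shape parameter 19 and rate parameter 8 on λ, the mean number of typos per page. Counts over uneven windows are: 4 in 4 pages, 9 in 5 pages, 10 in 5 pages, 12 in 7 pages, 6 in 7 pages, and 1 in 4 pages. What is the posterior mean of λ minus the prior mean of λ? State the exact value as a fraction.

Total count: 4 + 9 + 10 + 12 + 6 + 1 = 42.
Total exposure: 4 + 5 + 5 + 7 + 7 + 4 = 32 pages.
By Gamma–Poisson conjugacy, the posterior is Gamma(α + Σx, β + Σt) = Gamma(19 + 42, 8 + 32) = Gamma(61, 40).
Posterior mean = 61/40 = 61/40; prior mean = 19/8 = 19/8. Difference = 61/40 − 19/8 = -17/20.

-17/20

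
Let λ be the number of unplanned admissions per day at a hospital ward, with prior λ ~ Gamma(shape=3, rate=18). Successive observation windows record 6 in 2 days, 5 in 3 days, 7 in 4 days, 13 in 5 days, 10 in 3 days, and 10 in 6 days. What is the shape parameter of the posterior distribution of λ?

54

Total count: 6 + 5 + 7 + 13 + 10 + 10 = 51.
Total exposure: 2 + 3 + 4 + 5 + 3 + 6 = 23 days.
Conjugate update: add total count to the shape and total exposure to the rate, giving Gamma(54, 41).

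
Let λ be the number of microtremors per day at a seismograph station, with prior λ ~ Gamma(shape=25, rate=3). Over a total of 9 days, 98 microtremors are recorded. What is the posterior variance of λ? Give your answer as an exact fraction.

41/48

Total count 98 over total exposure 9 days.
Posterior: α' = 25 + 98 = 123, β' = 3 + 9 = 12.
Posterior variance = α'/β'² = 123/144 = 41/48.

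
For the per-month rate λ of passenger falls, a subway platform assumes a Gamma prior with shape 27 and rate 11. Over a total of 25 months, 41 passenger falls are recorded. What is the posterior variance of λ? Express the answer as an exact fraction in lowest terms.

17/324

Total count 41 over total exposure 25 months.
Posterior: α' = 27 + 41 = 68, β' = 11 + 25 = 36.
Posterior variance = α'/β'² = 68/1296 = 17/324.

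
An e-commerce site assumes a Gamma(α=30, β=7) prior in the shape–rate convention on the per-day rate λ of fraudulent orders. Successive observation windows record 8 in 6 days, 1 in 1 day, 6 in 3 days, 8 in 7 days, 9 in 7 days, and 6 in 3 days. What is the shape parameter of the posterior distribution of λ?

68

Total count: 8 + 1 + 6 + 8 + 9 + 6 = 38.
Total exposure: 6 + 1 + 3 + 7 + 7 + 3 = 27 days.
By Gamma–Poisson conjugacy, the posterior is Gamma(α + Σx, β + Σt) = Gamma(30 + 38, 7 + 27) = Gamma(68, 34).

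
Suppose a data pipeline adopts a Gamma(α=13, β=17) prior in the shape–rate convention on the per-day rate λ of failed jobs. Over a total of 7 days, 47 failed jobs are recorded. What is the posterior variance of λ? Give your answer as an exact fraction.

Total count 47 over total exposure 7 days.
The Gamma prior is conjugate for the Poisson rate, so λ | data ~ Gamma(13+47, 17+7) = Gamma(60, 24).
Posterior variance = α'/β'² = 60/576 = 5/48.

5/48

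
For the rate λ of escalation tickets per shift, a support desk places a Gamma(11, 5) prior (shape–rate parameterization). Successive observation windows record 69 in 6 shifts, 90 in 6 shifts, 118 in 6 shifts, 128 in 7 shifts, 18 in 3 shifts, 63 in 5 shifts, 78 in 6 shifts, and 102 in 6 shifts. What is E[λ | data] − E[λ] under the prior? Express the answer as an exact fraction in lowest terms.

567/50

Total count: 69 + 90 + 118 + 128 + 18 + 63 + 78 + 102 = 666.
Total exposure: 6 + 6 + 6 + 7 + 3 + 5 + 6 + 6 = 45 shifts.
By Gamma–Poisson conjugacy, the posterior is Gamma(α + Σx, β + Σt) = Gamma(11 + 666, 5 + 45) = Gamma(677, 50).
Posterior mean = 677/50 = 677/50; prior mean = 11/5 = 11/5. Difference = 677/50 − 11/5 = 567/50.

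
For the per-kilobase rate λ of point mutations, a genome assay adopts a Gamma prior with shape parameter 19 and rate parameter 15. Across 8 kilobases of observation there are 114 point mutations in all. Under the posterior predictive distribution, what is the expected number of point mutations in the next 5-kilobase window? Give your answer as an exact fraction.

Total count 114 over total exposure 8 kilobases.
Gamma(α, β) with Poisson data over total exposure Σt gives posterior Gamma(α+Σx, β+Σt) = Gamma(133, 23).
Predictive mean over a 5-kilobase window = T·E[λ|data] = 5·133/23 = 665/23.

665/23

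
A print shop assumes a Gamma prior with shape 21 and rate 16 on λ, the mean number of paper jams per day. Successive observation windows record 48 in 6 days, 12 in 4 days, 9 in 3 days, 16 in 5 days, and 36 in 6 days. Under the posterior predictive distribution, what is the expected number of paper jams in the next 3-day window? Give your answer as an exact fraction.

213/20

Total count: 48 + 12 + 9 + 16 + 36 = 121.
Total exposure: 6 + 4 + 3 + 5 + 6 = 24 days.
The Gamma prior is conjugate for the Poisson rate, so λ | data ~ Gamma(21+121, 16+24) = Gamma(142, 40).
Predictive mean over a 3-day window = T·E[λ|data] = 3·142/40 = 213/20.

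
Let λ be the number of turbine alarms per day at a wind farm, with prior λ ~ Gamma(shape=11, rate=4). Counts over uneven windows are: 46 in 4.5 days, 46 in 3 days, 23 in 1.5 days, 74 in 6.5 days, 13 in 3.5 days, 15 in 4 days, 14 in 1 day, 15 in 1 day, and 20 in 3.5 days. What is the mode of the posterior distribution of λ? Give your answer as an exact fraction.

Total count: 46 + 46 + 23 + 74 + 13 + 15 + 14 + 15 + 20 = 266.
Total exposure: 4.5 + 3 + 1.5 + 6.5 + 3.5 + 4 + 1 + 1 + 3.5 = 28.5 days.
Posterior: α' = 11 + 266 = 277, β' = 4 + 28.5 = 65/2.
Posterior mode = (α'−1)/β' = 276/(65/2) = 552/65.

552/65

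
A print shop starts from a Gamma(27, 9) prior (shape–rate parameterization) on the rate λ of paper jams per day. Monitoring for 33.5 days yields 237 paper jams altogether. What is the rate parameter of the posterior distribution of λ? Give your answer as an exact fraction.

Total count 237 over total exposure 33.5 days.
Conjugate update: add total count to the shape and total exposure to the rate, giving Gamma(264, 85/2).

85/2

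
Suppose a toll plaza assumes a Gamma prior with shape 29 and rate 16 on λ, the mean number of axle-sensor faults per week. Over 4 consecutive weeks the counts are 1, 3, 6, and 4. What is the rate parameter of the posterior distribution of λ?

20

Total count: 1 + 3 + 6 + 4 = 14.
Total exposure: 4 weeks.
Gamma(α, β) with Poisson data over total exposure Σt gives posterior Gamma(α+Σx, β+Σt) = Gamma(43, 20).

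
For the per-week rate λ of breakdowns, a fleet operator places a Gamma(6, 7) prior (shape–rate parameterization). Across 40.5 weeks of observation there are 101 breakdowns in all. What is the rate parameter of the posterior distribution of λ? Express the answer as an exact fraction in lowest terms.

95/2

Total count 101 over total exposure 40.5 weeks.
Posterior: α' = 6 + 101 = 107, β' = 7 + 40.5 = 95/2.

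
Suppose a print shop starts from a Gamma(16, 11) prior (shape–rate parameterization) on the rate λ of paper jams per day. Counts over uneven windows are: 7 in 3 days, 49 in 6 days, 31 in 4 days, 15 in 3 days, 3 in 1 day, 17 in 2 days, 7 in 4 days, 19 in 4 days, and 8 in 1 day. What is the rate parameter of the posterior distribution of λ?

Total count: 7 + 49 + 31 + 15 + 3 + 17 + 7 + 19 + 8 = 156.
Total exposure: 3 + 6 + 4 + 3 + 1 + 2 + 4 + 4 + 1 = 28 days.
Conjugate update: add total count to the shape and total exposure to the rate, giving Gamma(172, 39).

39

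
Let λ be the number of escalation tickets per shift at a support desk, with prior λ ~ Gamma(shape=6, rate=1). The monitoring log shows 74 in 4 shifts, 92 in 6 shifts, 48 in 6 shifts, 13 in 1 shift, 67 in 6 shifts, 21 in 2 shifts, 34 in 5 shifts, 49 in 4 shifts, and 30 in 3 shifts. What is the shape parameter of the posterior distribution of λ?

434

Total count: 74 + 92 + 48 + 13 + 67 + 21 + 34 + 49 + 30 = 428.
Total exposure: 4 + 6 + 6 + 1 + 6 + 2 + 5 + 4 + 3 = 37 shifts.
Gamma(α, β) with Poisson data over total exposure Σt gives posterior Gamma(α+Σx, β+Σt) = Gamma(434, 38).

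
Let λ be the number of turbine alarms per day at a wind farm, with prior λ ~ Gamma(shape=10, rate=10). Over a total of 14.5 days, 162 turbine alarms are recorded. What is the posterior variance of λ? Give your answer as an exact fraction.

Total count 162 over total exposure 14.5 days.
Gamma(α, β) with Poisson data over total exposure Σt gives posterior Gamma(α+Σx, β+Σt) = Gamma(172, 49/2).
Posterior variance = α'/β'² = 172/(2401/4) = 688/2401.

688/2401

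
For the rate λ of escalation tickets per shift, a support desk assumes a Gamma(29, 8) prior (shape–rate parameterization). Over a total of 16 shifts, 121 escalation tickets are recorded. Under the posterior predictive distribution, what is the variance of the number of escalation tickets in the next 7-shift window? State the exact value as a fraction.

Total count 121 over total exposure 16 shifts.
Posterior: α' = 29 + 121 = 150, β' = 8 + 16 = 24.
The posterior predictive for a window of length T is Negative Binomial with variance T·α'·(β'+T)/β'² = 7·150·31/576 = 5425/96.

5425/96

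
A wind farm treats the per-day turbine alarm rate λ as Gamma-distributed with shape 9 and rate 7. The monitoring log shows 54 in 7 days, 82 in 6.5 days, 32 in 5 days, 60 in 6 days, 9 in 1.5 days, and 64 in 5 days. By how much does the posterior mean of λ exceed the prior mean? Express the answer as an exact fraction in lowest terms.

Total count: 54 + 82 + 32 + 60 + 9 + 64 = 301.
Total exposure: 7 + 6.5 + 5 + 6 + 1.5 + 5 = 31 days.
Posterior: α' = 9 + 301 = 310, β' = 7 + 31 = 38.
Posterior mean = 310/38 = 155/19; prior mean = 9/7 = 9/7. Difference = 155/19 − 9/7 = 914/133.

914/133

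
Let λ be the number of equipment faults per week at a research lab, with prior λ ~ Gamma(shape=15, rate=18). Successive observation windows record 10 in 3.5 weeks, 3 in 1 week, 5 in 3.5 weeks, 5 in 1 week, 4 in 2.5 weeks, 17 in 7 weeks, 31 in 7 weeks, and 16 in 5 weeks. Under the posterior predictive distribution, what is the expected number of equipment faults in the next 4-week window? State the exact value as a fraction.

848/97

Total count: 10 + 3 + 5 + 5 + 4 + 17 + 31 + 16 = 91.
Total exposure: 3.5 + 1 + 3.5 + 1 + 2.5 + 7 + 7 + 5 = 30.5 weeks.
Posterior: α' = 15 + 91 = 106, β' = 18 + 30.5 = 97/2.
Predictive mean over a 4-week window = T·E[λ|data] = 4·106/(97/2) = 848/97.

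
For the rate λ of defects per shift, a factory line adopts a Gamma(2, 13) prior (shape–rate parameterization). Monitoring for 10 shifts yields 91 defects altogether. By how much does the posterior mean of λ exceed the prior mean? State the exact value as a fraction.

Total count 91 over total exposure 10 shifts.
Posterior: α' = 2 + 91 = 93, β' = 13 + 10 = 23.
Posterior mean = 93/23 = 93/23; prior mean = 2/13 = 2/13. Difference = 93/23 − 2/13 = 1163/299.

1163/299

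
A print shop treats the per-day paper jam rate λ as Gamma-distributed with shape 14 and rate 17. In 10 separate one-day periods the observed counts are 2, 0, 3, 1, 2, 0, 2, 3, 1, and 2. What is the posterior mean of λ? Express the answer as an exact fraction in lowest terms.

10/9

Total count: 2 + 0 + 3 + 1 + 2 + 0 + 2 + 3 + 1 + 2 = 16.
Total exposure: 10 days.
The Gamma prior is conjugate for the Poisson rate, so λ | data ~ Gamma(14+16, 17+10) = Gamma(30, 27).
Posterior mean = α'/β' = 30/27 = 10/9.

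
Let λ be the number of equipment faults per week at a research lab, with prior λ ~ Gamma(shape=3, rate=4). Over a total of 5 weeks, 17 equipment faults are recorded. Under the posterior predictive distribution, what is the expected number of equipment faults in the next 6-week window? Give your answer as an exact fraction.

Total count 17 over total exposure 5 weeks.
The Gamma prior is conjugate for the Poisson rate, so λ | data ~ Gamma(3+17, 4+5) = Gamma(20, 9).
Predictive mean over a 6-week window = T·E[λ|data] = 6·20/9 = 40/3.

40/3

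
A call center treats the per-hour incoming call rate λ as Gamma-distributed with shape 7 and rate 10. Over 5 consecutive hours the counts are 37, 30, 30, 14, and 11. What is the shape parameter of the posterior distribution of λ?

129

Total count: 37 + 30 + 30 + 14 + 11 = 122.
Total exposure: 5 hours.
Posterior: α' = 7 + 122 = 129, β' = 10 + 5 = 15.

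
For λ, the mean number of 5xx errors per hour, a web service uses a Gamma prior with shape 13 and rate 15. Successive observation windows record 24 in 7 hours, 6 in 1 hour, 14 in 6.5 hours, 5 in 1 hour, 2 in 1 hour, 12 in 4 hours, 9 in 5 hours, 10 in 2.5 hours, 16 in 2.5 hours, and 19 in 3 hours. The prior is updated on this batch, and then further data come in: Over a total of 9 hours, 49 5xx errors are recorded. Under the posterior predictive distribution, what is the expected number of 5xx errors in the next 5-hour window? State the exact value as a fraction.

Total count: 24 + 6 + 14 + 5 + 2 + 12 + 9 + 10 + 16 + 19 = 117.
Total exposure: 7 + 1 + 6.5 + 1 + 1 + 4 + 5 + 2.5 + 2.5 + 3 = 33.5 hours.
After the first batch: Gamma(13 + 117, 15 + 33.5) = Gamma(130, 97/2).
Total count 49 over total exposure 9 hours.
After the second batch: Gamma(130 + 49, 97/2 + 9) = Gamma(179, 115/2).
Predictive mean over a 5-hour window = T·E[λ|data] = 5·179/(115/2) = 358/23.

358/23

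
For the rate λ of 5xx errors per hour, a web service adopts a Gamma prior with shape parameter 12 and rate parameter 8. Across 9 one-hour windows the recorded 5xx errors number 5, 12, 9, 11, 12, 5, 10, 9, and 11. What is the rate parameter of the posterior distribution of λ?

Total count: 5 + 12 + 9 + 11 + 12 + 5 + 10 + 9 + 11 = 84.
Total exposure: 9 hours.
Posterior: α' = 12 + 84 = 96, β' = 8 + 9 = 17.

17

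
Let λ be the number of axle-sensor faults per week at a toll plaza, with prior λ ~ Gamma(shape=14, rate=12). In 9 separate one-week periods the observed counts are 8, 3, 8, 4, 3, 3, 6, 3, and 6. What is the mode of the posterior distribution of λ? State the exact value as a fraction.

19/7

Total count: 8 + 3 + 8 + 4 + 3 + 3 + 6 + 3 + 6 = 44.
Total exposure: 9 weeks.
By Gamma–Poisson conjugacy, the posterior is Gamma(α + Σx, β + Σt) = Gamma(14 + 44, 12 + 9) = Gamma(58, 21).
Posterior mode = (α'−1)/β' = 57/21 = 19/7.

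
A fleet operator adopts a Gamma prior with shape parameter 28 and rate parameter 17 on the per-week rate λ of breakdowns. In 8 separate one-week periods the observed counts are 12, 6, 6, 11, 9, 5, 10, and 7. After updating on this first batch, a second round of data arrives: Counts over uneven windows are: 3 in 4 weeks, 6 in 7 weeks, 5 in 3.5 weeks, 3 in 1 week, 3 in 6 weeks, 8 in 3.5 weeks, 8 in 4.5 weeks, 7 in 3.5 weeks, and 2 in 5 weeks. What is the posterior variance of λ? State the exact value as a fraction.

139/3969

Total count: 12 + 6 + 6 + 11 + 9 + 5 + 10 + 7 = 66.
Total exposure: 8 weeks.
After the first batch: Gamma(28 + 66, 17 + 8) = Gamma(94, 25).
Total count: 3 + 6 + 5 + 3 + 3 + 8 + 8 + 7 + 2 = 45.
Total exposure: 4 + 7 + 3.5 + 1 + 6 + 3.5 + 4.5 + 3.5 + 5 = 38 weeks.
After the second batch: Gamma(94 + 45, 25 + 38) = Gamma(139, 63).
Posterior variance = α'/β'² = 139/3969.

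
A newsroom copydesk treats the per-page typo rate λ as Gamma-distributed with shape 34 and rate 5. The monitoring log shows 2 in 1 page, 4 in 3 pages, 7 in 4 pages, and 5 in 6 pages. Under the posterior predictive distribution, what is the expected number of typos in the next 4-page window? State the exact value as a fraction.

Total count: 2 + 4 + 7 + 5 = 18.
Total exposure: 1 + 3 + 4 + 6 = 14 pages.
Posterior: α' = 34 + 18 = 52, β' = 5 + 14 = 19.
Predictive mean over a 4-page window = T·E[λ|data] = 4·52/19 = 208/19.

208/19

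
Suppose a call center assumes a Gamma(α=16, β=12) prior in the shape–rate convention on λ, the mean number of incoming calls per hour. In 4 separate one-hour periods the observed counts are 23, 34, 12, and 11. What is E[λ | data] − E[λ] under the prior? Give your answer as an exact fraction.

Total count: 23 + 34 + 12 + 11 = 80.
Total exposure: 4 hours.
Conjugate update: add total count to the shape and total exposure to the rate, giving Gamma(96, 16).
Posterior mean = 96/16 = 6; prior mean = 16/12 = 4/3. Difference = 6 − 4/3 = 14/3.

14/3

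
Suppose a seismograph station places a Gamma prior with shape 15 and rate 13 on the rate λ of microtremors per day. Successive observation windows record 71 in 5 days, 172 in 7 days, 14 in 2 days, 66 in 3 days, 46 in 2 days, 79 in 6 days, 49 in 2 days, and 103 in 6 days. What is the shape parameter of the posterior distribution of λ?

615

Total count: 71 + 172 + 14 + 66 + 46 + 79 + 49 + 103 = 600.
Total exposure: 5 + 7 + 2 + 3 + 2 + 6 + 2 + 6 = 33 days.
Gamma(α, β) with Poisson data over total exposure Σt gives posterior Gamma(α+Σx, β+Σt) = Gamma(615, 46).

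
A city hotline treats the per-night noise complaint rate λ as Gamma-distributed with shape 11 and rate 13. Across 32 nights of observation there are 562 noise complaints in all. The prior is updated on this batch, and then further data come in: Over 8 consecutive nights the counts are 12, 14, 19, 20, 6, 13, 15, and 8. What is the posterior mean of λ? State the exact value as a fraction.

Total count 562 over total exposure 32 nights.
After the first batch: Gamma(11 + 562, 13 + 32) = Gamma(573, 45).
Total count: 12 + 14 + 19 + 20 + 6 + 13 + 15 + 8 = 107.
Total exposure: 8 nights.
After the second batch: Gamma(573 + 107, 45 + 8) = Gamma(680, 53).
Posterior mean = α'/β' = 680/53.

680/53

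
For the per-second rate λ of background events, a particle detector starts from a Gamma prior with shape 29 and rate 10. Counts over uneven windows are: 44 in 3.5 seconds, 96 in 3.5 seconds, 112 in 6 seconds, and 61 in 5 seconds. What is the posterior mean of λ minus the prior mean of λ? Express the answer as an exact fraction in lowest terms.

326/35

Total count: 44 + 96 + 112 + 61 = 313.
Total exposure: 3.5 + 3.5 + 6 + 5 = 18 seconds.
By Gamma–Poisson conjugacy, the posterior is Gamma(α + Σx, β + Σt) = Gamma(29 + 313, 10 + 18) = Gamma(342, 28).
Posterior mean = 342/28 = 171/14; prior mean = 29/10 = 29/10. Difference = 171/14 − 29/10 = 326/35.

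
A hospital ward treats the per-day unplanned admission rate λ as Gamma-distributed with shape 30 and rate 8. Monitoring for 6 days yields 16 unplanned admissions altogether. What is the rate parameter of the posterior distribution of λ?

14

Total count 16 over total exposure 6 days.
Gamma(α, β) with Poisson data over total exposure Σt gives posterior Gamma(α+Σx, β+Σt) = Gamma(46, 14).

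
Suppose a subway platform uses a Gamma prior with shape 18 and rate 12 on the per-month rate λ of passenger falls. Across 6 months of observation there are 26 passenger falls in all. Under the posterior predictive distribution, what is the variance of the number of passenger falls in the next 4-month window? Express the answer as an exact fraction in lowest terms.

Total count 26 over total exposure 6 months.
By Gamma–Poisson conjugacy, the posterior is Gamma(α + Σx, β + Σt) = Gamma(18 + 26, 12 + 6) = Gamma(44, 18).
The posterior predictive for a window of length T is Negative Binomial with variance T·α'·(β'+T)/β'² = 4·44·22/324 = 968/81.

968/81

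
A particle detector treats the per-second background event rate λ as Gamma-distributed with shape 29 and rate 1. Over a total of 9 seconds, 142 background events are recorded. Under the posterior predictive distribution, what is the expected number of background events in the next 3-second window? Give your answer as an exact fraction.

Total count 142 over total exposure 9 seconds.
The Gamma prior is conjugate for the Poisson rate, so λ | data ~ Gamma(29+142, 1+9) = Gamma(171, 10).
Predictive mean over a 3-second window = T·E[λ|data] = 3·171/10 = 513/10.

513/10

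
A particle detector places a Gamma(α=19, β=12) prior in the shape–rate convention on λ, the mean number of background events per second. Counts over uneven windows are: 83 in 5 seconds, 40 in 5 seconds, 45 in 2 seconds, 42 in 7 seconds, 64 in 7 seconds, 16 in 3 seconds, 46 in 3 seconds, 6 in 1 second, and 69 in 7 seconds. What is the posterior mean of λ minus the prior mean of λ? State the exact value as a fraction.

1043/156

Total count: 83 + 40 + 45 + 42 + 64 + 16 + 46 + 6 + 69 = 411.
Total exposure: 5 + 5 + 2 + 7 + 7 + 3 + 3 + 1 + 7 = 40 seconds.
Conjugate update: add total count to the shape and total exposure to the rate, giving Gamma(430, 52).
Posterior mean = 430/52 = 215/26; prior mean = 19/12 = 19/12. Difference = 215/26 − 19/12 = 1043/156.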